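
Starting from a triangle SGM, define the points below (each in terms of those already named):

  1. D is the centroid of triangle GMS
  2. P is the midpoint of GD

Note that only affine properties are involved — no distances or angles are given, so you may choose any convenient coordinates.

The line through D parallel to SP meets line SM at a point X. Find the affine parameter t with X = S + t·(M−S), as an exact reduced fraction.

Choose coordinates S = (0, 0), G = (1, 0), M = (0, 1).
1. D is the centroid of triangle GMS ⇒ D = (1/3, 1/3)
2. P is the midpoint of GD ⇒ P = (2/3, 1/6)
through D parallel to SP: direction (2/3, 1/6); meets SM at X = (0, 1/4)
X = S + t·(M−S) with t = 1/4

t = 1/4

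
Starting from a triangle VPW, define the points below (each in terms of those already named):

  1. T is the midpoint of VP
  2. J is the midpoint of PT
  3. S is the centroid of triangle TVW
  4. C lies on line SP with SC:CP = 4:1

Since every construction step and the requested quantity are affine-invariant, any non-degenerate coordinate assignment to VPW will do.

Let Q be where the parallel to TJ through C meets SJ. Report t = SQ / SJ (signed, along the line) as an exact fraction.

Assign V = (0, 0), P = (1, 0), W = (0, 1) — the answer is frame-independent, so this choice is without loss of generality.
1. T is the midpoint of VP ⇒ T = (1/2, 0)
2. J is the midpoint of PT ⇒ J = (3/4, 0)
3. S is the centroid of triangle TVW ⇒ S = (1/6, 1/3)
4. C lies on line SP with SC:CP = 4:1 ⇒ C = (5/6, 1/15)
through C parallel to TJ: direction (1/4, 0); meets SJ at Q = (19/30, 1/15)
Q = S + t·(J−S) with t = 4/5

t = 4/5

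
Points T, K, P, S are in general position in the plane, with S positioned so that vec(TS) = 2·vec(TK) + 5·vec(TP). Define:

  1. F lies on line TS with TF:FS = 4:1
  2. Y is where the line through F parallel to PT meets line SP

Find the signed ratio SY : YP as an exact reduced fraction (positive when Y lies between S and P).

Assign T = (0, 0), K = (1, 0), P = (0, 1), S = (2, 5) — the answer is frame-independent, so this choice is without loss of generality.
1. F lies on line TS with TF:FS = 4:1 ⇒ F = (8/5, 4)
2. Y is where the line through F parallel to PT meets line SP ⇒ Y = (8/5, 21/5)
Y = S + t·(P−S) with t = 1/5, so SY:YP = t:(1−t) = 1/5:4/5

SY:YP = 1/4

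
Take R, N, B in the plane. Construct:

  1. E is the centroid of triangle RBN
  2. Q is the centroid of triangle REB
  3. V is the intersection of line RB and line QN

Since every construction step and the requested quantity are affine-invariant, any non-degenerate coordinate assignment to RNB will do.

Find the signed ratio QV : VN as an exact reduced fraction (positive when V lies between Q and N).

QV:VN = -1/9

Work in coordinates with R = (0, 0), N = (1, 0), B = (0, 1).
1. E is the centroid of triangle RBN ⇒ E = (1/3, 1/3)
2. Q is the centroid of triangle REB ⇒ Q = (1/9, 4/9)
3. V is the intersection of line RB and line QN ⇒ V = (0, 1/2)
V = Q + t·(N−Q) with t = -1/8, so QV:VN = t:(1−t) = -1/8:9/8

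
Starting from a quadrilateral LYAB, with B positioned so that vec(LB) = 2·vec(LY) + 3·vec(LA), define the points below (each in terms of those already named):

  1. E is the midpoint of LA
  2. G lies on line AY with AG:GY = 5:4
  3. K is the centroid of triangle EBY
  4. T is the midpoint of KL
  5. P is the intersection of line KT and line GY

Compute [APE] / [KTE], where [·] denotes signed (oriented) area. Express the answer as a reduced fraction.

Set L = (0, 0), Y = (1, 0), A = (0, 1), B = (2, 3); any affine frame gives the same invariant.
1. E is the midpoint of LA ⇒ E = (0, 1/2)
2. G lies on line AY with AG:GY = 5:4 ⇒ G = (5/9, 4/9)
3. K is the centroid of triangle EBY ⇒ K = (1, 7/6)
4. T is the midpoint of KL ⇒ T = (1/2, 7/12)
5. P is the intersection of line KT and line GY ⇒ P = (6/13, 7/13)
2·[APE] = -3/13, 2·[KTE] = -1/4
[APE]:[KTE] = -3/13:-1/4 = 12/13

[APE]:[KTE] = 12/13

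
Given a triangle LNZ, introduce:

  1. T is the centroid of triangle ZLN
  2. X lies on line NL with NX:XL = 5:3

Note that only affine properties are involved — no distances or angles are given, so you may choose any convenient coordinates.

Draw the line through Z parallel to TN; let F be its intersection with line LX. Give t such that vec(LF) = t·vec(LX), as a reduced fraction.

t = 16/3

Assign L = (0, 0), N = (1, 0), Z = (0, 1) — the answer is frame-independent, so this choice is without loss of generality.
1. T is the centroid of triangle ZLN ⇒ T = (1/3, 1/3)
2. X lies on line NL with NX:XL = 5:3 ⇒ X = (3/8, 0)
through Z parallel to TN: direction (2/3, -1/3); meets LX at F = (2, 0)
F = L + t·(X−L) with t = 16/3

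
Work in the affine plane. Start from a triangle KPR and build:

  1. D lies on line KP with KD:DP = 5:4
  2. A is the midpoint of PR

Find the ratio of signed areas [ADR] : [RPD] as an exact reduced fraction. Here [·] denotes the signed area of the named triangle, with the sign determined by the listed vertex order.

Set K = (0, 0), P = (1, 0), R = (0, 1); any affine frame gives the same invariant.
1. D lies on line KP with KD:DP = 5:4 ⇒ D = (5/9, 0)
2. A is the midpoint of PR ⇒ A = (1/2, 1/2)
2·[ADR] = -2/9, 2·[RPD] = -4/9
[ADR]:[RPD] = -2/9:-4/9 = 1/2

[ADR]:[RPD] = 1/2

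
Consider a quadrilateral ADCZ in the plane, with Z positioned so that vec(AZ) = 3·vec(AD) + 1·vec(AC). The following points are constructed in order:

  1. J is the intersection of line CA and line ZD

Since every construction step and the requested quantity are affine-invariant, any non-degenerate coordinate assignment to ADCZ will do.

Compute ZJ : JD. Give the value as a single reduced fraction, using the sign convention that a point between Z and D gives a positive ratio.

Assign A = (0, 0), D = (1, 0), C = (0, 1), Z = (3, 1) — the answer is frame-independent, so this choice is without loss of generality.
1. J is the intersection of line CA and line ZD ⇒ J = (0, -1/2)
J = Z + t·(D−Z) with t = 3/2, so ZJ:JD = t:(1−t) = 3/2:-1/2

ZJ:JD = -3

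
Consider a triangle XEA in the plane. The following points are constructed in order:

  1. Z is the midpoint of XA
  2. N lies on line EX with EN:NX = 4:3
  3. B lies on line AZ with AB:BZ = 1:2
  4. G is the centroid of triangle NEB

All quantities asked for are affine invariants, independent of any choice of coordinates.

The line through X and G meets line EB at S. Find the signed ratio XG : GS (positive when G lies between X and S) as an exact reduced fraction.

Work in coordinates with X = (0, 0), E = (1, 0), A = (0, 1).
1. Z is the midpoint of XA ⇒ Z = (0, 1/2)
2. N lies on line EX with EN:NX = 4:3 ⇒ N = (3/7, 0)
3. B lies on line AZ with AB:BZ = 1:2 ⇒ B = (0, 5/6)
4. G is the centroid of triangle NEB ⇒ G = (10/21, 5/18)
line XG meets EB at S = (10/17, 35/102)
G = X + t·(S−X) with t = 17/21, so XG:GS = 17/21:4/21

XG:GS = 17/4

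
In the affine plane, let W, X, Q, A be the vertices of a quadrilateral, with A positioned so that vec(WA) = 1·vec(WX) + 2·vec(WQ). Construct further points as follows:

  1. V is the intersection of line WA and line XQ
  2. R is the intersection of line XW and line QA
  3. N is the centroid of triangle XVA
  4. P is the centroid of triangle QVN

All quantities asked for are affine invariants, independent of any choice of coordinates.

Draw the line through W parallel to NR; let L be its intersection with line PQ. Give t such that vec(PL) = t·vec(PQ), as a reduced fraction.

t = -2

Work in coordinates with W = (0, 0), X = (1, 0), Q = (0, 1), A = (1, 2).
1. V is the intersection of line WA and line XQ ⇒ V = (1/3, 2/3)
2. R is the intersection of line XW and line QA ⇒ R = (-1, 0)
3. N is the centroid of triangle XVA ⇒ N = (7/9, 8/9)
4. P is the centroid of triangle QVN ⇒ P = (10/27, 23/27)
through W parallel to NR: direction (-16/9, -8/9); meets PQ at L = (10/9, 5/9)
L = P + t·(Q−P) with t = -2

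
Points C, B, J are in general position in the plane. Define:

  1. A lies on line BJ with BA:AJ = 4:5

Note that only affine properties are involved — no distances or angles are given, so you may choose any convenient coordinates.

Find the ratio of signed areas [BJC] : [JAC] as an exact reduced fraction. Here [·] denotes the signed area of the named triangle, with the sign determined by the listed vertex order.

Work in coordinates with C = (0, 0), B = (1, 0), J = (0, 1).
1. A lies on line BJ with BA:AJ = 4:5 ⇒ A = (5/9, 4/9)
2·[BJC] = 1, 2·[JAC] = -5/9
[BJC]:[JAC] = 1:-5/9 = -9/5

[BJC]:[JAC] = -9/5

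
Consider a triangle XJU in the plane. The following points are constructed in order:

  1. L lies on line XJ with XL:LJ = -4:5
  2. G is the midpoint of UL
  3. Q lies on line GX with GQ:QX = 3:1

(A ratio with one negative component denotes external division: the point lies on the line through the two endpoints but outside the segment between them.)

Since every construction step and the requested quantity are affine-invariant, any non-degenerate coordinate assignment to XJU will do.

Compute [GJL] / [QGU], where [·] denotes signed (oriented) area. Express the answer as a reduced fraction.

[GJL]:[QGU] = 5/3

Choose coordinates X = (0, 0), J = (1, 0), U = (0, 1).
1. L lies on line XJ with XL:LJ = -4:5 ⇒ L = (-4, 0)
2. G is the midpoint of UL ⇒ G = (-2, 1/2)
3. Q lies on line GX with GQ:QX = 3:1 ⇒ Q = (-1/2, 1/8)
2·[GJL] = -5/2, 2·[QGU] = -3/2
[GJL]:[QGU] = -5/2:-3/2 = 5/3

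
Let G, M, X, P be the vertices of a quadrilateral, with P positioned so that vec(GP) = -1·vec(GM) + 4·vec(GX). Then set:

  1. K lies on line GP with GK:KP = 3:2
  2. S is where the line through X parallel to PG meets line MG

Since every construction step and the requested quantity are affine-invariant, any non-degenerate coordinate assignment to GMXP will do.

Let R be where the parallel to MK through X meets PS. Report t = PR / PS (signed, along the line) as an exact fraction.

t = 12/17

Set G = (0, 0), M = (1, 0), X = (0, 1), P = (-1, 4); any affine frame gives the same invariant.
1. K lies on line GP with GK:KP = 3:2 ⇒ K = (-3/5, 12/5)
2. S is where the line through X parallel to PG meets line MG ⇒ S = (1/4, 0)
through X parallel to MK: direction (-8/5, 12/5); meets PS at R = (-2/17, 20/17)
R = P + t·(S−P) with t = 12/17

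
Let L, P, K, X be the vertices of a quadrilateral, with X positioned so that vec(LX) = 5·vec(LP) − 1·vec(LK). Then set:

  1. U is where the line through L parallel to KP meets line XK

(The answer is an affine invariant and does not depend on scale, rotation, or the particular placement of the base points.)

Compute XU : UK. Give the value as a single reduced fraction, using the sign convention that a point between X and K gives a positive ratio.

XU:UK = -4

Choose coordinates L = (0, 0), P = (1, 0), K = (0, 1), X = (5, -1).
1. U is where the line through L parallel to KP meets line XK ⇒ U = (-5/3, 5/3)
U = X + t·(K−X) with t = 4/3, so XU:UK = t:(1−t) = 4/3:-1/3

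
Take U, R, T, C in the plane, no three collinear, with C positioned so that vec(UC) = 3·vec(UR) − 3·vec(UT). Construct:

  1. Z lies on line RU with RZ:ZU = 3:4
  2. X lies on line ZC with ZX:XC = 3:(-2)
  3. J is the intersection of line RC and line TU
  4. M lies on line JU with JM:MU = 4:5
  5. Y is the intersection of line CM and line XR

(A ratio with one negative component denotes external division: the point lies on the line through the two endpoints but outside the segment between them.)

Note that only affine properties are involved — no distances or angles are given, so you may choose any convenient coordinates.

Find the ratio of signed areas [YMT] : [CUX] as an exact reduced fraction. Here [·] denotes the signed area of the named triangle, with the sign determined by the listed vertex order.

[YMT]:[CUX] = -161/240

Work in coordinates with U = (0, 0), R = (1, 0), T = (0, 1), C = (3, -3).
1. Z lies on line RU with RZ:ZU = 3:4 ⇒ Z = (4/7, 0)
2. X lies on line ZC with ZX:XC = 3:(-2) ⇒ X = (55/7, -9)
3. J is the intersection of line RC and line TU ⇒ J = (0, 3/2)
4. M lies on line JU with JM:MU = 4:5 ⇒ M = (0, 5/6)
5. Y is the intersection of line CM and line XR ⇒ Y = (69/5, -84/5)
2·[YMT] = -23/10, 2·[CUX] = 24/7
[YMT]:[CUX] = -23/10:24/7 = -161/240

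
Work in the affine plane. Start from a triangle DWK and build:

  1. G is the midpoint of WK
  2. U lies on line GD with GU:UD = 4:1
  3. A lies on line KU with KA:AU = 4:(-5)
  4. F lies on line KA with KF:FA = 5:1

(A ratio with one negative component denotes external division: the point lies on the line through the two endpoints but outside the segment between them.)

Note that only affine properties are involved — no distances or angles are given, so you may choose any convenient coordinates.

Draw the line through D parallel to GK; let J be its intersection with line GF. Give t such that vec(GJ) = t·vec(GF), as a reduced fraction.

t = -3/8

Choose coordinates D = (0, 0), W = (1, 0), K = (0, 1).
1. G is the midpoint of WK ⇒ G = (1/2, 1/2)
2. U lies on line GD with GU:UD = 4:1 ⇒ U = (1/10, 1/10)
3. A lies on line KU with KA:AU = 4:(-5) ⇒ A = (-2/5, 23/5)
4. F lies on line KA with KF:FA = 5:1 ⇒ F = (-1/3, 4)
through D parallel to GK: direction (-1/2, 1/2); meets GF at J = (13/16, -13/16)
J = G + t·(F−G) with t = -3/8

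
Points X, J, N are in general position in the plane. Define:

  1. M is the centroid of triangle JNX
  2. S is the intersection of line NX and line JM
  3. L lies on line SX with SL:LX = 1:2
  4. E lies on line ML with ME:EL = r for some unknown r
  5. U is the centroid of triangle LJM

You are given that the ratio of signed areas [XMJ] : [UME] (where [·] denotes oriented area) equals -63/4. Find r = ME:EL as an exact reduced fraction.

Work in coordinates with X = (0, 0), J = (1, 0), N = (0, 1).
1. M is the centroid of triangle JNX ⇒ M = (1/3, 1/3)
2. S is the intersection of line NX and line JM ⇒ S = (0, 1/2)
3. L lies on line SX with SL:LX = 1:2 ⇒ L = (0, 1/3)
4. With ME:EL = r, write λ = r/(r+1) so E = M + λ·(L−M); E is affine-linear in λ
5. U is the centroid of triangle LJM ⇒ U = (4/9, 2/9)
Every point depending on E is an affine combination of E and λ-independent points, so each such coordinate is linear in λ; the λ² term in each signed area is a multiple of (L−M)×(L−M) = 0, so 2·[XMJ] and 2·[UME] are each linear in λ. Evaluating at λ=0 and λ=1:
  2·[XMJ] = -1/3,   2·[UME] = 1/27·λ
So [XMJ]:[UME] = (-1/3) / (1/27·λ). Setting this equal to -63/4:
  -1/3 = -63/4·(1/27·λ)  ⇒  λ = 4/7
Then r = λ/(1−λ) = (4/7)/(3/7) = 4/3. Check: with r = 4/3, E = (1/7, 1/3) and [XMJ]:[UME] = -63/4 as required.

r = 4/3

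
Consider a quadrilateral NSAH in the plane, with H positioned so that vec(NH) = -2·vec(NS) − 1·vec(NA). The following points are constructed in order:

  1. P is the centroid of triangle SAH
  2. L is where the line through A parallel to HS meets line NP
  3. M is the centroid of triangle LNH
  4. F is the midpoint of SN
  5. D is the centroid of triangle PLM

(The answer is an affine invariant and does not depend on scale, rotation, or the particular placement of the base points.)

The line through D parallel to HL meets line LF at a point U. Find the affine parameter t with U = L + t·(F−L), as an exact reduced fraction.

Choose coordinates N = (0, 0), S = (1, 0), A = (0, 1), H = (-2, -1).
1. P is the centroid of triangle SAH ⇒ P = (-1/3, 0)
2. L is where the line through A parallel to HS meets line NP ⇒ L = (-3, 0)
3. M is the centroid of triangle LNH ⇒ M = (-5/3, -1/3)
4. F is the midpoint of SN ⇒ F = (1/2, 0)
5. D is the centroid of triangle PLM ⇒ D = (-5/3, -1/9)
through D parallel to HL: direction (-1, 1); meets LF at U = (-16/9, 0)
U = L + t·(F−L) with t = 22/63

t = 22/63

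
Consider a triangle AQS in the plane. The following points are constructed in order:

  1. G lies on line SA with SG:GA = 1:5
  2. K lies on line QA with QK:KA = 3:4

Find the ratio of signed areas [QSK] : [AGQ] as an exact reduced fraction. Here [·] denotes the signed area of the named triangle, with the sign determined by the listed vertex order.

[QSK]:[AGQ] = -18/35

Work in coordinates with A = (0, 0), Q = (1, 0), S = (0, 1).
1. G lies on line SA with SG:GA = 1:5 ⇒ G = (0, 5/6)
2. K lies on line QA with QK:KA = 3:4 ⇒ K = (4/7, 0)
2·[QSK] = 3/7, 2·[AGQ] = -5/6
[QSK]:[AGQ] = 3/7:-5/6 = -18/35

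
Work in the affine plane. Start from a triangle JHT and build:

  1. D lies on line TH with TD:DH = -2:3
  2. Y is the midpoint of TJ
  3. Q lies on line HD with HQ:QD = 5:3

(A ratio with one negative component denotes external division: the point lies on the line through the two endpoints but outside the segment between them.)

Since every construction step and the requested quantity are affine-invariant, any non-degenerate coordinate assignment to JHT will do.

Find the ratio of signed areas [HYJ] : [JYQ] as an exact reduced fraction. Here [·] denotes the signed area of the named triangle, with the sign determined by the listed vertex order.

Choose coordinates J = (0, 0), H = (1, 0), T = (0, 1).
1. D lies on line TH with TD:DH = -2:3 ⇒ D = (-2, 3)
2. Y is the midpoint of TJ ⇒ Y = (0, 1/2)
3. Q lies on line HD with HQ:QD = 5:3 ⇒ Q = (-7/8, 15/8)
2·[HYJ] = 1/2, 2·[JYQ] = 7/16
[HYJ]:[JYQ] = 1/2:7/16 = 8/7

[HYJ]:[JYQ] = 8/7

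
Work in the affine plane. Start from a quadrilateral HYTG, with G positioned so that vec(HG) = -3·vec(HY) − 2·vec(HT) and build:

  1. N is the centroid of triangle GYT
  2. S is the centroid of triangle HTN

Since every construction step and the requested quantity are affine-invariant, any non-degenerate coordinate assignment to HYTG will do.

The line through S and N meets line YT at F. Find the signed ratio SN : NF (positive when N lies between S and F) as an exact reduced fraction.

SN:NF = -1/2

Set H = (0, 0), Y = (1, 0), T = (0, 1), G = (-3, -2); any affine frame gives the same invariant.
1. N is the centroid of triangle GYT ⇒ N = (-2/3, -1/3)
2. S is the centroid of triangle HTN ⇒ S = (-2/9, 2/9)
line SN meets YT at F = (2/9, 7/9)
N = S + t·(F−S) with t = -1, so SN:NF = -1:2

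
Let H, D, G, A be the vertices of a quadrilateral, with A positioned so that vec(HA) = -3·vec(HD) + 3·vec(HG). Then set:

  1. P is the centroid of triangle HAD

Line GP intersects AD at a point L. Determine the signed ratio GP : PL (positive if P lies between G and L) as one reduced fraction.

GP:PL = -2

Work in coordinates with H = (0, 0), D = (1, 0), G = (0, 1), A = (-3, 3).
1. P is the centroid of triangle HAD ⇒ P = (-2/3, 1)
line GP meets AD at L = (-1/3, 1)
P = G + t·(L−G) with t = 2, so GP:PL = 2:-1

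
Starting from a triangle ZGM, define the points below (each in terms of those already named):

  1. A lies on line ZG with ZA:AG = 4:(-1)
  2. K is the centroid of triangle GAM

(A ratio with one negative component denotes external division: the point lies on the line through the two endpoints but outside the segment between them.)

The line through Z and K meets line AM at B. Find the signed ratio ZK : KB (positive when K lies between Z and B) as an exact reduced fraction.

ZK:KB = 11

Work in coordinates with Z = (0, 0), G = (1, 0), M = (0, 1).
1. A lies on line ZG with ZA:AG = 4:(-1) ⇒ A = (4/3, 0)
2. K is the centroid of triangle GAM ⇒ K = (7/9, 1/3)
line ZK meets AM at B = (28/33, 4/11)
K = Z + t·(B−Z) with t = 11/12, so ZK:KB = 11/12:1/12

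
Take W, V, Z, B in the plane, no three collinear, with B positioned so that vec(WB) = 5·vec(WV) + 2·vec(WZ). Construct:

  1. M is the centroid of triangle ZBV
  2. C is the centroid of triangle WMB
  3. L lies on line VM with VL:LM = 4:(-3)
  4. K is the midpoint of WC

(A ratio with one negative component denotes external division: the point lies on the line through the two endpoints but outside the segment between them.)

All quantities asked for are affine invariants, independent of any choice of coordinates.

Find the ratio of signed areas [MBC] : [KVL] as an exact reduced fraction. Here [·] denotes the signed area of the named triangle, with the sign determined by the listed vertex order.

[MBC]:[KVL] = -1/4

Work in coordinates with W = (0, 0), V = (1, 0), Z = (0, 1), B = (5, 2).
1. M is the centroid of triangle ZBV ⇒ M = (2, 1)
2. C is the centroid of triangle WMB ⇒ C = (7/3, 1)
3. L lies on line VM with VL:LM = 4:(-3) ⇒ L = (5, 4)
4. K is the midpoint of WC ⇒ K = (7/6, 1/2)
2·[MBC] = -1/3, 2·[KVL] = 4/3
[MBC]:[KVL] = -1/3:4/3 = -1/4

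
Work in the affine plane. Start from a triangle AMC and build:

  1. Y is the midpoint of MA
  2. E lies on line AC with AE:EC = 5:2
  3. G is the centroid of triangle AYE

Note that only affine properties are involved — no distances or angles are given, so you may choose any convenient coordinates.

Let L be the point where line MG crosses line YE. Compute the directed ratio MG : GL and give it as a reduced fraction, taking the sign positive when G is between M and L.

MG:GL = -4

Choose coordinates A = (0, 0), M = (1, 0), C = (0, 1).
1. Y is the midpoint of MA ⇒ Y = (1/2, 0)
2. E lies on line AC with AE:EC = 5:2 ⇒ E = (0, 5/7)
3. G is the centroid of triangle AYE ⇒ G = (1/6, 5/21)
line MG meets YE at L = (3/8, 5/28)
G = M + t·(L−M) with t = 4/3, so MG:GL = 4/3:-1/3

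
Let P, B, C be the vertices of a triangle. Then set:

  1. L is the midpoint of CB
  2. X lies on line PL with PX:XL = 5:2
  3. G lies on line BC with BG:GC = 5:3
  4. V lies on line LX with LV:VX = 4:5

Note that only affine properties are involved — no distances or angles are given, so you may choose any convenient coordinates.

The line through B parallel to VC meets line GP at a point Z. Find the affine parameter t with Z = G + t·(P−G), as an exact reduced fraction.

t = -10/61

Assign P = (0, 0), B = (1, 0), C = (0, 1) — the answer is frame-independent, so this choice is without loss of generality.
1. L is the midpoint of CB ⇒ L = (1/2, 1/2)
2. X lies on line PL with PX:XL = 5:2 ⇒ X = (5/14, 5/14)
3. G lies on line BC with BG:GC = 5:3 ⇒ G = (3/8, 5/8)
4. V lies on line LX with LV:VX = 4:5 ⇒ V = (55/126, 55/126)
through B parallel to VC: direction (-55/126, 71/126); meets GP at Z = (213/488, 355/488)
Z = G + t·(P−G) with t = -10/61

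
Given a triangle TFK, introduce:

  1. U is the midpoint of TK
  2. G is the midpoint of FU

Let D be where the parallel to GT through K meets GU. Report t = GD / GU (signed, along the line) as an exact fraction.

Work in coordinates with T = (0, 0), F = (1, 0), K = (0, 1).
1. U is the midpoint of TK ⇒ U = (0, 1/2)
2. G is the midpoint of FU ⇒ G = (1/2, 1/4)
through K parallel to GT: direction (-1/2, -1/4); meets GU at D = (-1/2, 3/4)
D = G + t·(U−G) with t = 2

t = 2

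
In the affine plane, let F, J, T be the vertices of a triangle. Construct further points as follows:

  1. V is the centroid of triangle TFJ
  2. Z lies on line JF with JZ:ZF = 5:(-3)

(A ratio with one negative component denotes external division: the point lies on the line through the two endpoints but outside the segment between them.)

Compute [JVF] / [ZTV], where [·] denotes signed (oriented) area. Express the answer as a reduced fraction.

[JVF]:[ZTV] = -1/4

Choose coordinates F = (0, 0), J = (1, 0), T = (0, 1).
1. V is the centroid of triangle TFJ ⇒ V = (1/3, 1/3)
2. Z lies on line JF with JZ:ZF = 5:(-3) ⇒ Z = (-3/2, 0)
2·[JVF] = 1/3, 2·[ZTV] = -4/3
[JVF]:[ZTV] = 1/3:-4/3 = -1/4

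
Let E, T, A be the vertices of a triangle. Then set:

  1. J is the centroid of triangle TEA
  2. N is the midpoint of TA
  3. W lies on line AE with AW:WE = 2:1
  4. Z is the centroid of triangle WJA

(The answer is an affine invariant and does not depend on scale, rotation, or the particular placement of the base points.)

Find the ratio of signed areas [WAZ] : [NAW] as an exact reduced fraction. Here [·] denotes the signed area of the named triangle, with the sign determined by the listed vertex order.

Work in coordinates with E = (0, 0), T = (1, 0), A = (0, 1).
1. J is the centroid of triangle TEA ⇒ J = (1/3, 1/3)
2. N is the midpoint of TA ⇒ N = (1/2, 1/2)
3. W lies on line AE with AW:WE = 2:1 ⇒ W = (0, 1/3)
4. Z is the centroid of triangle WJA ⇒ Z = (1/9, 5/9)
2·[WAZ] = -2/27, 2·[NAW] = 1/3
[WAZ]:[NAW] = -2/27:1/3 = -2/9

[WAZ]:[NAW] = -2/9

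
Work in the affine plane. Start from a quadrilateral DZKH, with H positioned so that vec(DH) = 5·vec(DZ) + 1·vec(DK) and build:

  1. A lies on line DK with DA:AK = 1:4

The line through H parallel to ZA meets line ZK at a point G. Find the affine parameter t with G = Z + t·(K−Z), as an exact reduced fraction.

Work in coordinates with D = (0, 0), Z = (1, 0), K = (0, 1), H = (5, 1).
1. A lies on line DK with DA:AK = 1:4 ⇒ A = (0, 1/5)
through H parallel to ZA: direction (-1, 1/5); meets ZK at G = (-5/4, 9/4)
G = Z + t·(K−Z) with t = 9/4

t = 9/4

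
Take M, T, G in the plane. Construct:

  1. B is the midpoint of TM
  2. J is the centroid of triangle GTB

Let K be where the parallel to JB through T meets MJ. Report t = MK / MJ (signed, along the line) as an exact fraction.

Choose coordinates M = (0, 0), T = (1, 0), G = (0, 1).
1. B is the midpoint of TM ⇒ B = (1/2, 0)
2. J is the centroid of triangle GTB ⇒ J = (1/2, 1/3)
through T parallel to JB: direction (0, -1/3); meets MJ at K = (1, 2/3)
K = M + t·(J−M) with t = 2

t = 2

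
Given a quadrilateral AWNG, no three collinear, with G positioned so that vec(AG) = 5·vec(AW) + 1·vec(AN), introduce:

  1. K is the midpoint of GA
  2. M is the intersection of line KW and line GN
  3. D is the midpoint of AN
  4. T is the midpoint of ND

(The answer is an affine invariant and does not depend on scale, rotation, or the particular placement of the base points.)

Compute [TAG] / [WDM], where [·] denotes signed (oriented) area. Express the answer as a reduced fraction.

[TAG]:[WDM] = -3/2

Assign A = (0, 0), W = (1, 0), N = (0, 1), G = (5, 1) — the answer is frame-independent, so this choice is without loss of generality.
1. K is the midpoint of GA ⇒ K = (5/2, 1/2)
2. M is the intersection of line KW and line GN ⇒ M = (4, 1)
3. D is the midpoint of AN ⇒ D = (0, 1/2)
4. T is the midpoint of ND ⇒ T = (0, 3/4)
2·[TAG] = 15/4, 2·[WDM] = -5/2
[TAG]:[WDM] = 15/4:-5/2 = -3/2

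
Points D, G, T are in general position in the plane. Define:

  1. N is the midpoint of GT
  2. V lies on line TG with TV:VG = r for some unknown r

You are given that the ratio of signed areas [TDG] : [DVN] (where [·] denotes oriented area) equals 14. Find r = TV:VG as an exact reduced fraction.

r = 4/3

Work in coordinates with D = (0, 0), G = (1, 0), T = (0, 1).
1. N is the midpoint of GT ⇒ N = (1/2, 1/2)
2. With TV:VG = r, write λ = r/(r+1) so V = T + λ·(G−T); V is affine-linear in λ
Every point depending on V is an affine combination of V and λ-independent points, so each such coordinate is linear in λ; the λ² term in each signed area is a multiple of (G−T)×(G−T) = 0, so 2·[TDG] and 2·[DVN] are each linear in λ. Evaluating at λ=0 and λ=1:
  2·[TDG] = 1,   2·[DVN] = λ − 1/2
So [TDG]:[DVN] = (1) / (λ − 1/2). Setting this equal to 14:
  1 = 14·(λ − 1/2)  ⇒  λ = 4/7
Then r = λ/(1−λ) = (4/7)/(3/7) = 4/3. Check: with r = 4/3, V = (4/7, 3/7) and [TDG]:[DVN] = 14 as required.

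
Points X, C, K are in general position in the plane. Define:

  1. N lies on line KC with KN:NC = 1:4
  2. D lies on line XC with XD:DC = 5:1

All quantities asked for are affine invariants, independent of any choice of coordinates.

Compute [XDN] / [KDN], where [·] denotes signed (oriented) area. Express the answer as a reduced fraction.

[XDN]:[KDN] = 20

Choose coordinates X = (0, 0), C = (1, 0), K = (0, 1).
1. N lies on line KC with KN:NC = 1:4 ⇒ N = (1/5, 4/5)
2. D lies on line XC with XD:DC = 5:1 ⇒ D = (5/6, 0)
2·[XDN] = 2/3, 2·[KDN] = 1/30
[XDN]:[KDN] = 2/3:1/30 = 20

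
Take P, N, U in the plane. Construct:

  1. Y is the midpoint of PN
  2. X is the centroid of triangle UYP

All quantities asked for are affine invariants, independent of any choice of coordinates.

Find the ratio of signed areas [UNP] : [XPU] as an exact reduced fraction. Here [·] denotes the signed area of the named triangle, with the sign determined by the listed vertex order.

Work in coordinates with P = (0, 0), N = (1, 0), U = (0, 1).
1. Y is the midpoint of PN ⇒ Y = (1/2, 0)
2. X is the centroid of triangle UYP ⇒ X = (1/6, 1/3)
2·[UNP] = -1, 2·[XPU] = -1/6
[UNP]:[XPU] = -1:-1/6 = 6

[UNP]:[XPU] = 6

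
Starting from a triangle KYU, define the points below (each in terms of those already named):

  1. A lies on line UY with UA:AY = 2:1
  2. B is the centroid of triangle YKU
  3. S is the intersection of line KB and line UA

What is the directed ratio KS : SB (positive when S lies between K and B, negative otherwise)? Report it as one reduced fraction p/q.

KS:SB = -3

Set K = (0, 0), Y = (1, 0), U = (0, 1); any affine frame gives the same invariant.
1. A lies on line UY with UA:AY = 2:1 ⇒ A = (2/3, 1/3)
2. B is the centroid of triangle YKU ⇒ B = (1/3, 1/3)
3. S is the intersection of line KB and line UA ⇒ S = (1/2, 1/2)
S = K + t·(B−K) with t = 3/2, so KS:SB = t:(1−t) = 3/2:-1/2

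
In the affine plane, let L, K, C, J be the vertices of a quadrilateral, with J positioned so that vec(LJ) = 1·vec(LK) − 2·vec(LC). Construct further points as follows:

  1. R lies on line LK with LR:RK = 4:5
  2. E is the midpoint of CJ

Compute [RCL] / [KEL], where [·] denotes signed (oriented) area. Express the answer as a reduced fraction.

[RCL]:[KEL] = -8/9

Assign L = (0, 0), K = (1, 0), C = (0, 1), J = (1, -2) — the answer is frame-independent, so this choice is without loss of generality.
1. R lies on line LK with LR:RK = 4:5 ⇒ R = (4/9, 0)
2. E is the midpoint of CJ ⇒ E = (1/2, -1/2)
2·[RCL] = 4/9, 2·[KEL] = -1/2
[RCL]:[KEL] = 4/9:-1/2 = -8/9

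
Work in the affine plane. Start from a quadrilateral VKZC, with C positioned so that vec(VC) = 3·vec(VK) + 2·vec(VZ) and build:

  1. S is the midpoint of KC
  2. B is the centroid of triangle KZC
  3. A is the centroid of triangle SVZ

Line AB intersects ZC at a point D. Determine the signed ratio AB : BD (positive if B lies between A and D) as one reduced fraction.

Choose coordinates V = (0, 0), K = (1, 0), Z = (0, 1), C = (3, 2).
1. S is the midpoint of KC ⇒ S = (2, 1)
2. B is the centroid of triangle KZC ⇒ B = (4/3, 1)
3. A is the centroid of triangle SVZ ⇒ A = (2/3, 2/3)
line AB meets ZC at D = (4, 7/3)
B = A + t·(D−A) with t = 1/5, so AB:BD = 1/5:4/5

AB:BD = 1/4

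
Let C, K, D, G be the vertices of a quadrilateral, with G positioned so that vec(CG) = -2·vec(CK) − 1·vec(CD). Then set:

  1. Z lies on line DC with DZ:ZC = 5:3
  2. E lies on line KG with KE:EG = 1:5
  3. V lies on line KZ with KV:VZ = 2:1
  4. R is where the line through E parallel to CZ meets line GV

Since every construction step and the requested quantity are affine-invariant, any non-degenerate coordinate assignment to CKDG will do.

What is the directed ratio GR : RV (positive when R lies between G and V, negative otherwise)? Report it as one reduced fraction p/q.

Work in coordinates with C = (0, 0), K = (1, 0), D = (0, 1), G = (-2, -1).
1. Z lies on line DC with DZ:ZC = 5:3 ⇒ Z = (0, 3/8)
2. E lies on line KG with KE:EG = 1:5 ⇒ E = (1/2, -1/6)
3. V lies on line KZ with KV:VZ = 2:1 ⇒ V = (1/3, 1/4)
4. R is where the line through E parallel to CZ meets line GV ⇒ R = (1/2, 19/56)
R = G + t·(V−G) with t = 15/14, so GR:RV = t:(1−t) = 15/14:-1/14

GR:RV = -15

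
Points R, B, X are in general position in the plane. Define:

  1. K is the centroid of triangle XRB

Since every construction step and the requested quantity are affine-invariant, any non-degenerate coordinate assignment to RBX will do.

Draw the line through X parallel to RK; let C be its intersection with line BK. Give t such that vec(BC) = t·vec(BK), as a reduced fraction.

Assign R = (0, 0), B = (1, 0), X = (0, 1) — the answer is frame-independent, so this choice is without loss of generality.
1. K is the centroid of triangle XRB ⇒ K = (1/3, 1/3)
through X parallel to RK: direction (1/3, 1/3); meets BK at C = (-1/3, 2/3)
C = B + t·(K−B) with t = 2

t = 2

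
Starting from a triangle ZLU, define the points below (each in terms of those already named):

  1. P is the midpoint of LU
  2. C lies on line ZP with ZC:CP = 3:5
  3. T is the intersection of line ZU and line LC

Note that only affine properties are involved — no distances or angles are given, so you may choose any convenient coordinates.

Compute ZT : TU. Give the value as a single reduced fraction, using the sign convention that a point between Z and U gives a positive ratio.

Set Z = (0, 0), L = (1, 0), U = (0, 1); any affine frame gives the same invariant.
1. P is the midpoint of LU ⇒ P = (1/2, 1/2)
2. C lies on line ZP with ZC:CP = 3:5 ⇒ C = (3/16, 3/16)
3. T is the intersection of line ZU and line LC ⇒ T = (0, 3/13)
T = Z + t·(U−Z) with t = 3/13, so ZT:TU = t:(1−t) = 3/13:10/13

ZT:TU = 3/10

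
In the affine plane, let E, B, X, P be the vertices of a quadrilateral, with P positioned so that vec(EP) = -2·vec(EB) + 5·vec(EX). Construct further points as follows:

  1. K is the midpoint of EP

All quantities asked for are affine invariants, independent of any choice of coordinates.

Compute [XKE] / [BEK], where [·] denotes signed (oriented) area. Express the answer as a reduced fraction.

[XKE]:[BEK] = -2/5

Set E = (0, 0), B = (1, 0), X = (0, 1), P = (-2, 5); any affine frame gives the same invariant.
1. K is the midpoint of EP ⇒ K = (-1, 5/2)
2·[XKE] = 1, 2·[BEK] = -5/2
[XKE]:[BEK] = 1:-5/2 = -2/5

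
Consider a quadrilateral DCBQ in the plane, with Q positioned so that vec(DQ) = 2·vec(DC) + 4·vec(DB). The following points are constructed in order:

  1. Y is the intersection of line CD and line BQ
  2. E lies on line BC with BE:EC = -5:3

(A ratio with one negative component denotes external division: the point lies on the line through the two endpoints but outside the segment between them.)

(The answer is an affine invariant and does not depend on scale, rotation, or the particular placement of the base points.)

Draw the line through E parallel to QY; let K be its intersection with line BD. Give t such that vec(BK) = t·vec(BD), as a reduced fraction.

t = 25/4

Set D = (0, 0), C = (1, 0), B = (0, 1), Q = (2, 4); any affine frame gives the same invariant.
1. Y is the intersection of line CD and line BQ ⇒ Y = (-2/3, 0)
2. E lies on line BC with BE:EC = -5:3 ⇒ E = (5/2, -3/2)
through E parallel to QY: direction (-8/3, -4); meets BD at K = (0, -21/4)
K = B + t·(D−B) with t = 25/4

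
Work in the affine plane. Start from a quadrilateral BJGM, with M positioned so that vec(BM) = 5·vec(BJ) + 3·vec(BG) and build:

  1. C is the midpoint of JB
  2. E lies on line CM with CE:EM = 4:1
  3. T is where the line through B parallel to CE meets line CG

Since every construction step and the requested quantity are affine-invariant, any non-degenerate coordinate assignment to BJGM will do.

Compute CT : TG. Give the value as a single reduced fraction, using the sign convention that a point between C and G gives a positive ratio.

CT:TG = 1/3

Work in coordinates with B = (0, 0), J = (1, 0), G = (0, 1), M = (5, 3).
1. C is the midpoint of JB ⇒ C = (1/2, 0)
2. E lies on line CM with CE:EM = 4:1 ⇒ E = (41/10, 12/5)
3. T is where the line through B parallel to CE meets line CG ⇒ T = (3/8, 1/4)
T = C + t·(G−C) with t = 1/4, so CT:TG = t:(1−t) = 1/4:3/4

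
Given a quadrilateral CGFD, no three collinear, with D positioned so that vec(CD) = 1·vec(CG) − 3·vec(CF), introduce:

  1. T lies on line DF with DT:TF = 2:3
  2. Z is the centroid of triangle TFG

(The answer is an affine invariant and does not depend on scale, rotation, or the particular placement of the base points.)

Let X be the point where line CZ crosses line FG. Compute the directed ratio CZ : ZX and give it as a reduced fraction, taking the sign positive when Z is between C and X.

Choose coordinates C = (0, 0), G = (1, 0), F = (0, 1), D = (1, -3).
1. T lies on line DF with DT:TF = 2:3 ⇒ T = (3/5, -7/5)
2. Z is the centroid of triangle TFG ⇒ Z = (8/15, -2/15)
line CZ meets FG at X = (4/3, -1/3)
Z = C + t·(X−C) with t = 2/5, so CZ:ZX = 2/5:3/5

CZ:ZX = 2/3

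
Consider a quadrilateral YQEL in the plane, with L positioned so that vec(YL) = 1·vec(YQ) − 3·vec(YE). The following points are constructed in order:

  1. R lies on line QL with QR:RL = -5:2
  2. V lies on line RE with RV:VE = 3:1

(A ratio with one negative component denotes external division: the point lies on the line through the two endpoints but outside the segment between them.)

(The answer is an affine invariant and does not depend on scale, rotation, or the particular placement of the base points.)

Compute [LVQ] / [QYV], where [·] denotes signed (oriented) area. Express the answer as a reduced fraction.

[LVQ]:[QYV] = -9/2

Assign Y = (0, 0), Q = (1, 0), E = (0, 1), L = (1, -3) — the answer is frame-independent, so this choice is without loss of generality.
1. R lies on line QL with QR:RL = -5:2 ⇒ R = (1, -5)
2. V lies on line RE with RV:VE = 3:1 ⇒ V = (1/4, -1/2)
2·[LVQ] = -9/4, 2·[QYV] = 1/2
[LVQ]:[QYV] = -9/4:1/2 = -9/2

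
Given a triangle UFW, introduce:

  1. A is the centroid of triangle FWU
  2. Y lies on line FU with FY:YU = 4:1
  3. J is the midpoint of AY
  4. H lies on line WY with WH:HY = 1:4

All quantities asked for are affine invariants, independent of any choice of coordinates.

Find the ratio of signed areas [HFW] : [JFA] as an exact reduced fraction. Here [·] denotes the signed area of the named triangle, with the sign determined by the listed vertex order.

Assign U = (0, 0), F = (1, 0), W = (0, 1) — the answer is frame-independent, so this choice is without loss of generality.
1. A is the centroid of triangle FWU ⇒ A = (1/3, 1/3)
2. Y lies on line FU with FY:YU = 4:1 ⇒ Y = (1/5, 0)
3. J is the midpoint of AY ⇒ J = (4/15, 1/6)
4. H lies on line WY with WH:HY = 1:4 ⇒ H = (1/25, 4/5)
2·[HFW] = 4/25, 2·[JFA] = 2/15
[HFW]:[JFA] = 4/25:2/15 = 6/5

[HFW]:[JFA] = 6/5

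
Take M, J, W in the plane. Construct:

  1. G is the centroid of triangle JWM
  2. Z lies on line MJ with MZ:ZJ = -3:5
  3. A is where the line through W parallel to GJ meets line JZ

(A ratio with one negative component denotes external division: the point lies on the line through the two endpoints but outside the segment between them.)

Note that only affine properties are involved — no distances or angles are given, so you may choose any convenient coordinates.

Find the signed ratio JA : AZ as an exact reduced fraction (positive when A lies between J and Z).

JA:AZ = -2/7

Work in coordinates with M = (0, 0), J = (1, 0), W = (0, 1).
1. G is the centroid of triangle JWM ⇒ G = (1/3, 1/3)
2. Z lies on line MJ with MZ:ZJ = -3:5 ⇒ Z = (-3/2, 0)
3. A is where the line through W parallel to GJ meets line JZ ⇒ A = (2, 0)
A = J + t·(Z−J) with t = -2/5, so JA:AZ = t:(1−t) = -2/5:7/5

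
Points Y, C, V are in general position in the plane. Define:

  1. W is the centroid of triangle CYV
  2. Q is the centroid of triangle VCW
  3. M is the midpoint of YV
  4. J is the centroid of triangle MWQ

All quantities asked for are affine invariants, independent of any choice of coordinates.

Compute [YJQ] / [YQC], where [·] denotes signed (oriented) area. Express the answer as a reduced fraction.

[YJQ]:[YQC] = 1/6

Set Y = (0, 0), C = (1, 0), V = (0, 1); any affine frame gives the same invariant.
1. W is the centroid of triangle CYV ⇒ W = (1/3, 1/3)
2. Q is the centroid of triangle VCW ⇒ Q = (4/9, 4/9)
3. M is the midpoint of YV ⇒ M = (0, 1/2)
4. J is the centroid of triangle MWQ ⇒ J = (7/27, 23/54)
2·[YJQ] = -2/27, 2·[YQC] = -4/9
[YJQ]:[YQC] = -2/27:-4/9 = 1/6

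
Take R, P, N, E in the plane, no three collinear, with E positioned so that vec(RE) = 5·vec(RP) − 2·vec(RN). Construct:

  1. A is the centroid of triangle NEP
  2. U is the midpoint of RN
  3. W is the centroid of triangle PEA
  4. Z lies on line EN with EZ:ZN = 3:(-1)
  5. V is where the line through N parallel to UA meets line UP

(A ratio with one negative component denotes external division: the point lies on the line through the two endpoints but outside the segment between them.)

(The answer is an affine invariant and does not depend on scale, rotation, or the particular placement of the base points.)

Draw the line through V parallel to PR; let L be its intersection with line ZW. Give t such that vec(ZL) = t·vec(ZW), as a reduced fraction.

t = -18/59

Work in coordinates with R = (0, 0), P = (1, 0), N = (0, 1), E = (5, -2).
1. A is the centroid of triangle NEP ⇒ A = (2, -1/3)
2. U is the midpoint of RN ⇒ U = (0, 1/2)
3. W is the centroid of triangle PEA ⇒ W = (8/3, -7/9)
4. Z lies on line EN with EZ:ZN = 3:(-1) ⇒ Z = (-5/2, 5/2)
5. V is where the line through N parallel to UA meets line UP ⇒ V = (-6, 7/2)
through V parallel to PR: direction (-1, 0); meets ZW at L = (-481/118, 7/2)
L = Z + t·(W−Z) with t = -18/59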